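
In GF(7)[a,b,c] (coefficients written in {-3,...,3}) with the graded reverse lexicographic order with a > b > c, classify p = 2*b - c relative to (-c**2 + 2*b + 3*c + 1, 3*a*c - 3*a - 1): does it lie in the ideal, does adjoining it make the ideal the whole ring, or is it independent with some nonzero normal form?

First compute the reduced Gröbner basis of I by Buchberger's algorithm.
f_1 = -c**2 + 2*b + 3*c + 1, LT = c**2.
f_2 = 3*a*c - 3*a - 1, LT = a*c.

S(f_1,f_2): lcm = a*c**2. S = -2*a*b - 2*a*c - a - 2*c.
  leading term a*b: no divisor's leading term divides it; move -2*a*b to the remainder.
  leading term a*c: subtract (-3)·f_2 from -2*a*c - a - 2*c → -3*a - 2*c - 3
  leading term a: no divisor's leading term divides it; move -3*a to the remainder.
  leading term c: no divisor's leading term divides it; move -2*c to the remainder.
  leading term 1: no divisor's leading term divides it; move -3 to the remainder.
  remainder -2*a*b - 3*a - 2*c - 3 ≠ 0; add h_3 = -2*a*b - 3*a - 2*c - 3 to the basis.

The other S-polynomials (S(f_1,h_3), S(f_2,h_3)) all reduce to 0 modulo the current basis, so we have a Gröbner basis.
Inter-reduce: drop elements whose leading term is divisible by another's, tail-reduce, and make monic.
Reduced Gröbner basis: {a*b - 2*a + c - 2, a*c - a + 2, c**2 - 2*b - 3*c - 1}.
Label its elements g_1 = a*b - 2*a + c - 2, g_2 = a*c - a + 2, g_3 = c**2 - 2*b - 3*c - 1.

Reduce p = 2*b - c modulo G:
  leading term b: no divisor's leading term divides it; move 2*b to the remainder.
  leading term c: no divisor's leading term divides it; move -c to the remainder.
  normal form = 2*b - c.
The normal form is nonzero, so p ∉ I. Since p minus its normal form lies in I, I + (p) = I + (r) where r = 2*b - c; decide whether this ideal is the whole ring.
Run Buchberger on G together with r (pairs among the g_i already reduce to 0 since G is a Gröbner basis):
g_1 = a*b - 2*a + c - 2, LT = a*b.
g_2 = a*c - a + 2, LT = a*c.
g_3 = c**2 - 2*b - 3*c - 1, LT = c**2.
r = 2*b - c, LT = b.

S(g_1,r): lcm = a*b. S = -3*a*c - 2*a + c - 2.
  leading term a*c: subtract (-3)·g_2 from -3*a*c - 2*a + c - 2 → 2*a + c - 3
  leading term a: no divisor's leading term divides it; move 2*a to the remainder.
  leading term c: no divisor's leading term divides it; move c to the remainder.
  leading term 1: no divisor's leading term divides it; move -3 to the remainder.
  remainder 2*a + c - 3 ≠ 0; add m_5 = 2*a + c - 3 to the basis.

The other S-polynomials (S(g_1,g_2), S(g_1,g_3), S(g_2,g_3), S(g_2,r), S(g_3,r), S(g_1,m_5), S(g_2,m_5), S(g_3,m_5), S(r,m_5)) all reduce to 0 modulo the current basis, so we have a Gröbner basis.
Inter-reduce: drop elements whose leading term is divisible by another's, tail-reduce, and make monic.
Reduced Gröbner basis: {c**2 + 3*c - 1, a - 3*c + 2, b + 3*c}.
The reduced Gröbner basis of I + (p) is {c**2 + 3*c - 1, a - 3*c + 2, b + 3*c} ≠ {1}, a proper ideal, so the enlarged system stays consistent: p is independent of I, with normal form 2*b - c.

2*b - c is independent of I; its normal form modulo I is 2*b - c.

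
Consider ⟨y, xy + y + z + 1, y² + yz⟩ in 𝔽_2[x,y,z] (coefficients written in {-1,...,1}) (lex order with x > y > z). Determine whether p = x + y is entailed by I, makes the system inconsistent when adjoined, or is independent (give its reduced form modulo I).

x + y is independent of I; its normal form modulo I is x.

First compute the reduced Gröbner basis of I by Buchberger's algorithm.
f_1 = y, LT = y.
f_2 = xy + y + z + 1, LT = xy.
f_3 = y² + yz, LT = y².

S(f_1,f_2): lcm = xy. S = y + z + 1.
  leading term y: subtract (1)·f_1 from y + z + 1 → z + 1
  leading term z: no divisor's leading term divides it; move z to the remainder.
  leading term 1: no divisor's leading term divides it; move 1 to the remainder.
  remainder z + 1 ≠ 0; add h_4 = z + 1 to the basis.

The other S-polynomials (S(f_1,f_3), S(f_2,f_3), S(f_1,h_4), S(f_2,h_4), S(f_3,h_4)) all reduce to 0 modulo the current basis, so we have a Gröbner basis.
Inter-reduce: drop elements whose leading term is divisible by another's, tail-reduce, and make monic.
Reduced Gröbner basis: {y, z + 1}.
Label its elements g_1 = y, g_2 = z + 1.

Reduce p = x + y modulo G:
  leading term x: no divisor's leading term divides it; move x to the remainder.
  leading term y: subtract (1)·g_1 from y → 0
  normal form = x.
The normal form is nonzero, so p ∉ I. Since p minus its normal form lies in I, I + (p) = I + (r) where r = x; decide whether this ideal is the whole ring.
Run Buchberger on G together with r (pairs among the g_i already reduce to 0 since G is a Gröbner basis):
g_1 = y, LT = y.
g_2 = z + 1, LT = z.
r = x, LT = x.

The S-polynomials (S(g_1,g_2), S(g_1,r), S(g_2,r)) all reduce to 0 modulo the current basis, so we have a Gröbner basis.
Inter-reduce: drop elements whose leading term is divisible by another's, tail-reduce, and make monic.
Reduced Gröbner basis: {x, y, z + 1}.
The reduced Gröbner basis of I + (p) is {x, y, z + 1} ≠ {1}, a proper ideal, so the enlarged system stays consistent: p is independent of I, with normal form x.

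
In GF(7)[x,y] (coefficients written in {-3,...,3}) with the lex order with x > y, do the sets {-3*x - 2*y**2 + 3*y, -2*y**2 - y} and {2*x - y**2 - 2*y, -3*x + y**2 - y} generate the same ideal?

Two ideals are equal iff their reduced Gröbner bases coincide (the reduced basis is unique for a fixed ordering).
Buchberger on the first generating set:
f_1 = -3*x - 2*y**2 + 3*y, LT = x.
f_2 = -2*y**2 - y, LT = y**2.

The S-polynomials (S(f_1,f_2)) all reduce to 0 modulo the current basis, so we have a Gröbner basis.
Inter-reduce: drop elements whose leading term is divisible by another's, tail-reduce, and make monic.
Reduced Gröbner basis: {x + y, y**2 - 3*y}.

Buchberger on the second generating set:
h_1 = 2*x - y**2 - 2*y, LT = x.
h_2 = -3*x + y**2 - y, LT = x.

S(h_1,h_2): lcm = x. S = y**2 + y.
  leading term y**2: no divisor's leading term divides it; move y**2 to the remainder.
  leading term y: no divisor's leading term divides it; move y to the remainder.
  remainder y**2 + y ≠ 0; add k_3 = y**2 + y to the basis.

The other S-polynomials (S(h_1,k_3), S(h_2,k_3)) all reduce to 0 modulo the current basis, so we have a Gröbner basis.
Inter-reduce: drop elements whose leading term is divisible by another's, tail-reduce, and make monic.
Reduced Gröbner basis: {x + 3*y, y**2 + y}.

Since the reduced bases disagree, the two ideals are not the same.
The choice of monomial ordering does not affect the verdict — as long as both bases are computed under the same ordering, their equality decides ideal equality.

No, the ideals differ.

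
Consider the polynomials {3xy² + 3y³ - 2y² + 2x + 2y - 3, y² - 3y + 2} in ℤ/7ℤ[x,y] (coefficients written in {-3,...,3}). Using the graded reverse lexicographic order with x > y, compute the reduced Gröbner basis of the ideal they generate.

The reduced Gröbner basis is the canonical form of the ideal for this ordering.

f_1 = 3xy² + 3y³ - 2y² + 2x + 2y - 3, LT = xy².
f_2 = y² - 3y + 2, LT = y².

S(f_1,f_2): lcm = xy². S = y³ + 3xy - 3y² + x + 3y - 1.
  reduce S modulo (f_1, f_2):
  remainder 3xy + x + y - 1 ≠ 0; add g_3 = 3xy + x + y - 1 to the basis.

S(f_1,g_3): lcm = xy². S = y³ + 2xy - y² + 3x + y - 1.
  reduce S modulo (f_1, f_2, g_3):
  remainder 2y - 2 ≠ 0; add g_4 = 2y - 2 to the basis.

S(f_1,g_4): lcm = xy². S = y³ + xy - 3y² + 3x + 3y - 1.
  reduce S modulo (f_1, f_2, g_3, g_4):
  remainder -2x ≠ 0; add g_5 = -2x to the basis.

The other S-polynomials (S(f_2,g_3), S(f_2,g_4), S(g_3,g_4), S(f_1,g_5), S(f_2,g_5), S(g_3,g_5), S(g_4,g_5)) all reduce to 0 modulo the current basis, so we have a Gröbner basis.
Inter-reduce: drop elements whose leading term is divisible by another's, tail-reduce, and make monic.

G = {x, y - 1}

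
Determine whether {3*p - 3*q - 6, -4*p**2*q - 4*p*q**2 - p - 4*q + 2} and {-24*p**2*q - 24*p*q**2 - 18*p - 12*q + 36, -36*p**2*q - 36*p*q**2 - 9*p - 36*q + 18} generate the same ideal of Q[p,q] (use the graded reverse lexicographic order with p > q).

Since reduced Gröbner bases are canonical representatives of ideals under a given ordering, it suffices to compute and compare them.
Buchberger on the first generating set:
f_1 = 3*p - 3*q - 6, LT = p.
f_2 = -4*p**2*q - 4*p*q**2 - p - 4*q + 2, LT = p**2*q.

S(f_1,f_2): lcm = p**2*q. S = -2*p*q**2 - 2*p*q - 1/4*p - q + 1/2.
  reduce S modulo (f_1, f_2):
  remainder -2*q**3 - 6*q**2 - 21/4*q ≠ 0; add g_3 = -2*q**3 - 6*q**2 - 21/4*q to the basis.

The other S-polynomials (S(f_1,g_3), S(f_2,g_3)) all reduce to 0 modulo the current basis, so we have a Gröbner basis.
Inter-reduce: drop elements whose leading term is divisible by another's, tail-reduce, and make monic.
Reduced Gröbner basis: {q**3 + 3*q**2 + 21/8*q, p - q - 2}.

Buchberger on the second generating set:
h_1 = -24*p**2*q - 24*p*q**2 - 18*p - 12*q + 36, LT = p**2*q.
h_2 = -36*p**2*q - 36*p*q**2 - 9*p - 36*q + 18, LT = p**2*q.

S(h_1,h_2): lcm = p**2*q. S = 1/2*p - 1/2*q - 1.
  reduce S modulo (h_1, h_2):
  remainder 1/2*p - 1/2*q - 1 ≠ 0; add k_3 = 1/2*p - 1/2*q - 1 to the basis.

S(h_1,k_3): lcm = p**2*q. S = 2*p*q**2 + 2*p*q + 3/4*p + 1/2*q - 3/2.
  reduce S modulo (h_1, h_2, k_3):
  remainder 2*q**3 + 6*q**2 + 21/4*q ≠ 0; add k_4 = 2*q**3 + 6*q**2 + 21/4*q to the basis.

The other S-polynomials (S(h_2,k_3), S(h_1,k_4), S(h_2,k_4), S(k_3,k_4)) all reduce to 0 modulo the current basis, so we have a Gröbner basis.
Inter-reduce: drop elements whose leading term is divisible by another's, tail-reduce, and make monic.
Reduced Gröbner basis: {q**3 + 3*q**2 + 21/8*q, p - q - 2}.

These coincide, so the ideals are equal.
The same test decides containment: I ⊆ J iff every generator of I reduces to 0 modulo a Gröbner basis of J.

Yes, the ideals are equal.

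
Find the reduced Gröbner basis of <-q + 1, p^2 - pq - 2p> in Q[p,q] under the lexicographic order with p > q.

Buchberger's algorithm terminates because the ascending chain of leading-term ideals stabilizes.

f_1 = -q + 1, LT = q.
f_2 = p^2 - pq - 2p, LT = p^2.

The S-polynomials (S(f_1,f_2)) all reduce to 0 modulo the current basis, so we have a Gröbner basis.

G = {p^2 - 3p, q - 1}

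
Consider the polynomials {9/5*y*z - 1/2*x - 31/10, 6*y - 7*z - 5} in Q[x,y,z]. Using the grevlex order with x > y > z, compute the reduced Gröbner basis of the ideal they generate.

f_1 = 9/5*y*z - 1/2*x - 31/10, LT = y*z.
f_2 = 6*y - 7*z - 5, LT = y.

S(f_1,f_2): lcm = y*z. S = 7/6*z**2 - 5/18*x + 5/6*z - 31/18.
  leading term z**2: no divisor's leading term divides it; move 7/6*z**2 to the remainder.
  leading term x: no divisor's leading term divides it; move -5/18*x to the remainder.
  leading term z: no divisor's leading term divides it; move 5/6*z to the remainder.
  leading term 1: no divisor's leading term divides it; move -31/18 to the remainder.
  remainder 7/6*z**2 - 5/18*x + 5/6*z - 31/18 ≠ 0; add g_3 = 7/6*z**2 - 5/18*x + 5/6*z - 31/18 to the basis.

S(f_1,g_3): lcm = y*z**2. S = 5/21*x*y - 5/18*x*z - 5/7*y*z + 31/21*y - 31/18*z.
  leading term x*y: subtract (5/126*x)·f_2 from 5/21*x*y - 5/18*x*z - 5/7*y*z + 31/21*y - 31/18*z → -5/7*y*z + 25/126*x + 31/21*y - 31/18*z
  leading term y*z: subtract (-25/63)·f_1 from -5/7*y*z + 25/126*x + 31/21*y - 31/18*z → 31/21*y - 31/18*z - 155/126
  leading term y: subtract (31/126)·f_2 from 31/21*y - 31/18*z - 155/126 → 0
  remainder 0.

S(f_2,g_3): leading monomials are coprime, so the S-polynomial reduces to 0 (Buchberger's first criterion).
Every S-polynomial of the final basis reduces to 0, so we have a Gröbner basis.
Inter-reduce: drop elements whose leading term is divisible by another's, tail-reduce, and make monic.

G = {z**2 - 5/21*x + 5/7*z - 31/21, y - 7/6*z - 5/6}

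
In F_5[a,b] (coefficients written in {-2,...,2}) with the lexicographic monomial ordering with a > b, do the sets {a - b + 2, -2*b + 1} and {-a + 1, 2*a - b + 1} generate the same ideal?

Yes, the ideals are equal.

Equality of ideals is decidable: compute both reduced Gröbner bases (unique for the ordering) and check whether they agree.
Buchberger on the first generating set:
f_1 = a - b + 2, LT = a.
f_2 = -2*b + 1, LT = b.

S(f_1,f_2): leading monomials are coprime, so the S-polynomial reduces to 0 (Buchberger's first criterion).
Every S-polynomial of the final basis reduces to 0, so we have a Gröbner basis.
Inter-reduce: drop elements whose leading term is divisible by another's, tail-reduce, and make monic.
Reduced Gröbner basis: {a - 1, b + 2}.

Buchberger on the second generating set:
h_1 = -a + 1, LT = a.
h_2 = 2*a - b + 1, LT = a.

S(h_1,h_2): lcm = a. S = -2*b + 1.
  leading term b: no divisor's leading term divides it; move -2*b to the remainder.
  leading term 1: no divisor's leading term divides it; move 1 to the remainder.
  remainder -2*b + 1 ≠ 0; add k_3 = -2*b + 1 to the basis.

S(h_1,k_3): leading monomials are coprime, so the S-polynomial reduces to 0 (Buchberger's first criterion).
S(h_2,k_3): leading monomials are coprime, so the S-polynomial reduces to 0 (Buchberger's first criterion).
Every S-polynomial of the final basis reduces to 0, so we have a Gröbner basis.
Inter-reduce: drop elements whose leading term is divisible by another's, tail-reduce, and make monic.
Reduced Gröbner basis: {a - 1, b + 2}.

These coincide, so the ideals are equal.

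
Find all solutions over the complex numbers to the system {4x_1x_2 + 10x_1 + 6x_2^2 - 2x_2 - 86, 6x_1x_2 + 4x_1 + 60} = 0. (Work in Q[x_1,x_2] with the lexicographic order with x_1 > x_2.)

{(3, -4), (75/11 + 5*sqrt(357)/11, 11/6 - sqrt(357)/6), (75/11 - 5*sqrt(357)/11, 11/6 + sqrt(357)/6)}

Compute a lex Gröbner basis by Buchberger's algorithm.
f_1 = 4x_1x_2 + 10x_1 + 6x_2^2 - 2x_2 - 86, LT = x_1x_2.
f_2 = 6x_1x_2 + 4x_1 + 60, LT = x_1x_2.

S(f_1,f_2): lcm = x_1x_2. S = 11/6x_1 + 3/2x_2^2 - 1/2x_2 - 63/2.
  leading term x_1: no divisor's leading term divides it; move 11/6x_1 to the remainder.
  leading term x_2^2: no divisor's leading term divides it; move 3/2x_2^2 to the remainder.
  leading term x_2: no divisor's leading term divides it; move -1/2x_2 to the remainder.
  leading term 1: no divisor's leading term divides it; move -63/2 to the remainder.
  remainder 11/6x_1 + 3/2x_2^2 - 1/2x_2 - 63/2 ≠ 0; add h_3 = 11/6x_1 + 3/2x_2^2 - 1/2x_2 - 63/2 to the basis.

S(f_1,h_3): lcm = x_1x_2. S = 5/2x_1 - 9/11x_2^3 + 39/22x_2^2 + 367/22x_2 - 43/2.
  leading term x_1: subtract (15/11)·h_3 from 5/2x_1 - 9/11x_2^3 + 39/22x_2^2 + 367/22x_2 - 43/2 → -9/11x_2^3 - 3/11x_2^2 + 191/11x_2 + 236/11
  leading term x_2^3: no divisor's leading term divides it; move -9/11x_2^3 to the remainder.
  leading term x_2^2: no divisor's leading term divides it; move -3/11x_2^2 to the remainder.
  leading term x_2: no divisor's leading term divides it; move 191/11x_2 to the remainder.
  leading term 1: no divisor's leading term divides it; move 236/11 to the remainder.
  remainder -9/11x_2^3 - 3/11x_2^2 + 191/11x_2 + 236/11 ≠ 0; add h_4 = -9/11x_2^3 - 3/11x_2^2 + 191/11x_2 + 236/11 to the basis.

The other S-polynomials (S(f_2,h_3), S(f_1,h_4), S(f_2,h_4), S(h_3,h_4)) all reduce to 0 modulo the current basis, so we have a Gröbner basis.
Inter-reduce: drop elements whose leading term is divisible by another's, tail-reduce, and make monic.
Reduced Gröbner basis: {x_1 + 9/11x_2^2 - 3/11x_2 - 189/11, x_2^3 + 1/3x_2^2 - 191/9x_2 - 236/9}.

The lex basis is triangular: the last element involves only x_2. Solving x_2^3 + 1/3x_2^2 - 191/9x_2 - 236/9 = 0 gives x_2 ∈ {-4, 11/6 - sqrt(357)/6, 11/6 + sqrt(357)/6}; substituting each value into the earlier elements determines the remaining variables.
  x_2 = -4: the earlier basis element becomes x_1 - 3 = 0, giving x_1 = 3 — point (3, -4).
  x_2 = 11/6 - sqrt(357)/6: the earlier basis element becomes x_1 - 5*sqrt(357)/11 - 75/11 = 0, giving x_1 = 75/11 + 5*sqrt(357)/11 — point (75/11 + 5*sqrt(357)/11, 11/6 - sqrt(357)/6).
  x_2 = 11/6 + sqrt(357)/6: the earlier basis element becomes x_1 - 75/11 + 5*sqrt(357)/11 = 0, giving x_1 = 75/11 - 5*sqrt(357)/11 — point (75/11 - 5*sqrt(357)/11, 11/6 + sqrt(357)/6).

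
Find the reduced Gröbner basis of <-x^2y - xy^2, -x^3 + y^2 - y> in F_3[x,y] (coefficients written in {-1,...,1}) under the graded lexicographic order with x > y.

G = {xy^3 - y^3 + y^2, y^4 - xy^2 - y^2, x^3 - y^2 + y, x^2y + xy^2}

f_1 = -x^2y - xy^2, LT = x^2y.
f_2 = -x^3 + y^2 - y, LT = x^3.

S(f_1,f_2): lcm = x^3y. S = x^2y^2 + y^3 - y^2.
  reduce S modulo (f_1, f_2):
  remainder -xy^3 + y^3 - y^2 ≠ 0; add g_3 = -xy^3 + y^3 - y^2 to the basis.

S(f_1,g_3): lcm = x^2y^3. S = xy^4 + xy^3 - xy^2.
  reduce S modulo (f_1, f_2, g_3):
  remainder y^4 - xy^2 - y^2 ≠ 0; add g_4 = y^4 - xy^2 - y^2 to the basis.

The other S-polynomials (S(f_2,g_3), S(f_1,g_4), S(f_2,g_4), S(g_3,g_4)) all reduce to 0 modulo the current basis, so we have a Gröbner basis.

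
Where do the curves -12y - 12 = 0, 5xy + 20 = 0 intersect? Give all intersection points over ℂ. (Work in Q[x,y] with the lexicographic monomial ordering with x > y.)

{(4, -1)}

Compute a lex Gröbner basis by Buchberger's algorithm.
f_1 = -12y - 12, LT = y.
f_2 = 5xy + 20, LT = xy.

S(f_1,f_2): lcm = xy. S = x - 4.
  reduce S modulo (f_1, f_2):
  remainder x - 4 ≠ 0; add h_3 = x - 4 to the basis.

The other S-polynomials (S(f_1,h_3), S(f_2,h_3)) all reduce to 0 modulo the current basis, so we have a Gröbner basis.
Inter-reduce: drop elements whose leading term is divisible by another's, tail-reduce, and make monic.
Reduced Gröbner basis: {x - 4, y + 1}.

A lex Gröbner basis eliminates variables successively. Here y + 1 depends only on y, with roots {-1}; lifting each root through the earlier basis elements recovers the full solutions.
  y = -1: the earlier basis element becomes x - 4 = 0, giving x = 4 — point (4, -1).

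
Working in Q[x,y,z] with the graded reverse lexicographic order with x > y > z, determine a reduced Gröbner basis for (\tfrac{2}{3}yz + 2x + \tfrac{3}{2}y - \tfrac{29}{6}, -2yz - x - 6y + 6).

G = {yz + \tfrac{63}{20}y - \tfrac{43}{20}, x - \tfrac{3}{10}y - \tfrac{17}{10}}

f_1 = \tfrac{2}{3}yz + 2x + \tfrac{3}{2}y - \tfrac{29}{6}, LT = yz.
f_2 = -2yz - x - 6y + 6, LT = yz.

S(f_1,f_2): lcm = yz. S = \tfrac{5}{2}x - \tfrac{3}{4}y - \tfrac{17}{4}.
  leading term x: no divisor's leading term divides it; move \tfrac{5}{2}x to the remainder.
  leading term y: no divisor's leading term divides it; move -\tfrac{3}{4}y to the remainder.
  leading term 1: no divisor's leading term divides it; move -\tfrac{17}{4} to the remainder.
  remainder \tfrac{5}{2}x - \tfrac{3}{4}y - \tfrac{17}{4} ≠ 0; add g_3 = \tfrac{5}{2}x - \tfrac{3}{4}y - \tfrac{17}{4} to the basis.

The other S-polynomials (S(f_1,g_3), S(f_2,g_3)) all reduce to 0 modulo the current basis, so we have a Gröbner basis.
Inter-reduce: drop elements whose leading term is divisible by another's, tail-reduce, and make monic.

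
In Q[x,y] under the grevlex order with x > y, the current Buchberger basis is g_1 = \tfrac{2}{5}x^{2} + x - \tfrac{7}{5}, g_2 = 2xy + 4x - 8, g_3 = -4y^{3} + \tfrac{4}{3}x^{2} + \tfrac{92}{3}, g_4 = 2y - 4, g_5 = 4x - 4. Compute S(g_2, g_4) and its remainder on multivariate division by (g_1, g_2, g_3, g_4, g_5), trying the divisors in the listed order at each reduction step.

S(g_2, g_4) = 4x - 4; remainder on division = 0.

lcm(LM(g_2), LM(g_4)) = xy.
S = (lcm/LT(g_2))·g_2 − (lcm/LT(g_4))·g_4 = 4x - 4.
Reduce S modulo (g_1, g_2, g_3, g_4, g_5) in that order:
  leading term x: subtract (1)·g_5 from 4x - 4 → 0
The remainder is 0, so this S-polynomial contributes no new basis element.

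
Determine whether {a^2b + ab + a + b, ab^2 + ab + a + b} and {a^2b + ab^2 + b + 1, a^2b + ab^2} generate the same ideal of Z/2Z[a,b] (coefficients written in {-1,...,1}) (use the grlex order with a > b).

No, the ideals differ.

Equality of ideals is decidable: compute both reduced Gröbner bases (unique for the ordering) and check whether they agree.
Buchberger on the first generating set:
f_1 = a^2b + ab + a + b, LT = a^2b.
f_2 = ab^2 + ab + a + b, LT = ab^2.

S(f_1,f_2): lcm = a^2b^2. S = a^2b + ab^2 + a^2 + b^2.
  leading term a^2b: subtract (1)·f_1 from a^2b + ab^2 + a^2 + b^2 → ab^2 + a^2 + ab + b^2 + a + b
  leading term ab^2: subtract (1)·f_2 from ab^2 + a^2 + ab + b^2 + a + b → a^2 + b^2
  leading term a^2: no divisor's leading term divides it; move a^2 to the remainder.
  leading term b^2: no divisor's leading term divides it; move b^2 to the remainder.
  remainder a^2 + b^2 ≠ 0; add g_3 = a^2 + b^2 to the basis.

S(f_1,g_3): lcm = a^2b. S = b^3 + ab + a + b.
  leading term b^3: no divisor's leading term divides it; move b^3 to the remainder.
  leading term ab: no divisor's leading term divides it; move ab to the remainder.
  leading term a: no divisor's leading term divides it; move a to the remainder.
  leading term b: no divisor's leading term divides it; move b to the remainder.
  remainder b^3 + ab + a + b ≠ 0; add g_4 = b^3 + ab + a + b to the basis.

The other S-polynomials (S(f_2,g_3), S(f_1,g_4), S(f_2,g_4), S(g_3,g_4)) all reduce to 0 modulo the current basis, so we have a Gröbner basis.
Inter-reduce: drop elements whose leading term is divisible by another's, tail-reduce, and make monic.
Reduced Gröbner basis: {ab^2 + ab + a + b, b^3 + ab + a + b, a^2 + b^2}.

Buchberger on the second generating set:
h_1 = a^2b + ab^2 + b + 1, LT = a^2b.
h_2 = a^2b + ab^2, LT = a^2b.

S(h_1,h_2): lcm = a^2b. S = b + 1.
  leading term b: no divisor's leading term divides it; move b to the remainder.
  leading term 1: no divisor's leading term divides it; move 1 to the remainder.
  remainder b + 1 ≠ 0; add k_3 = b + 1 to the basis.

S(h_1,k_3): lcm = a^2b. S = ab^2 + a^2 + b + 1.
  leading term ab^2: subtract (ab)·k_3 from ab^2 + a^2 + b + 1 → a^2 + ab + b + 1
  leading term a^2: no divisor's leading term divides it; move a^2 to the remainder.
  leading term ab: subtract (a)·k_3 from ab + b + 1 → a + b + 1
  leading term a: no divisor's leading term divides it; move a to the remainder.
  leading term b: subtract (1)·k_3 from b + 1 → 0
  remainder a^2 + a ≠ 0; add k_4 = a^2 + a to the basis.

The other S-polynomials (S(h_2,k_3), S(h_1,k_4), S(h_2,k_4), S(k_3,k_4)) all reduce to 0 modulo the current basis, so we have a Gröbner basis.
Inter-reduce: drop elements whose leading term is divisible by another's, tail-reduce, and make monic.
Reduced Gröbner basis: {a^2 + a, b + 1}.

These differ, so the ideals are not equal.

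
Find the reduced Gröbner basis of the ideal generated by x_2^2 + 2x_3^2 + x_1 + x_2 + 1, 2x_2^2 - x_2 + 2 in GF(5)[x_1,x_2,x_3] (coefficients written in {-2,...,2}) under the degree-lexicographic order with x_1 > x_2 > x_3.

G = {x_2^2 + 2x_2 + 1, x_3^2 - 2x_1 + 2x_2}

The reduced Gröbner basis is the canonical form of the ideal for this ordering.

f_1 = x_2^2 + 2x_3^2 + x_1 + x_2 + 1, LT = x_2^2.
f_2 = 2x_2^2 - x_2 + 2, LT = x_2^2.

S(f_1,f_2): lcm = x_2^2. S = 2x_3^2 + x_1 - x_2.
  leading term x_3^2: no divisor's leading term divides it; move 2x_3^2 to the remainder.
  leading term x_1: no divisor's leading term divides it; move x_1 to the remainder.
  leading term x_2: no divisor's leading term divides it; move -x_2 to the remainder.
  remainder 2x_3^2 + x_1 - x_2 ≠ 0; add g_3 = 2x_3^2 + x_1 - x_2 to the basis.

The other S-polynomials (S(f_1,g_3), S(f_2,g_3)) all reduce to 0 modulo the current basis, so we have a Gröbner basis.
Inter-reduce: drop elements whose leading term is divisible by another's, tail-reduce, and make monic.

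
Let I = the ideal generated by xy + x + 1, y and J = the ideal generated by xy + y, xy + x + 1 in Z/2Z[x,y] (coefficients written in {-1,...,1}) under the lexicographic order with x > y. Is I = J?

Since reduced Gröbner bases are canonical representatives of ideals under a given ordering, it suffices to compute and compare them.
Buchberger on the first generating set:
f_1 = xy + x + 1, LT = xy.
f_2 = y, LT = y.

S(f_1,f_2): lcm = xy. S = x + 1.
  leading term x: no divisor's leading term divides it; move x to the remainder.
  leading term 1: no divisor's leading term divides it; move 1 to the remainder.
  remainder x + 1 ≠ 0; add g_3 = x + 1 to the basis.

The other S-polynomials (S(f_1,g_3), S(f_2,g_3)) all reduce to 0 modulo the current basis, so we have a Gröbner basis.
Inter-reduce: drop elements whose leading term is divisible by another's, tail-reduce, and make monic.
Reduced Gröbner basis: {x + 1, y}.

Buchberger on the second generating set:
h_1 = xy + y, LT = xy.
h_2 = xy + x + 1, LT = xy.

S(h_1,h_2): lcm = xy. S = x + y + 1.
  leading term x: no divisor's leading term divides it; move x to the remainder.
  leading term y: no divisor's leading term divides it; move y to the remainder.
  leading term 1: no divisor's leading term divides it; move 1 to the remainder.
  remainder x + y + 1 ≠ 0; add k_3 = x + y + 1 to the basis.

S(h_1,k_3): lcm = xy. S = y^{2}.
  leading term y^{2}: no divisor's leading term divides it; move y^{2} to the remainder.
  remainder y^{2} ≠ 0; add k_4 = y^{2} to the basis.

The other S-polynomials (S(h_2,k_3), S(h_1,k_4), S(h_2,k_4), S(k_3,k_4)) all reduce to 0 modulo the current basis, so we have a Gröbner basis.
Inter-reduce: drop elements whose leading term is divisible by another's, tail-reduce, and make monic.
Reduced Gröbner basis: {x + y + 1, y^{2}}.

The bases are distinct; the ideals are different.
The choice of monomial ordering does not affect the verdict — as long as both bases are computed under the same ordering, their equality decides ideal equality.

No, the ideals differ.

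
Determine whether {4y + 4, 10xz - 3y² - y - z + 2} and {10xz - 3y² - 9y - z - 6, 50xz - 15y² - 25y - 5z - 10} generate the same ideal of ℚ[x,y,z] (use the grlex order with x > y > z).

Yes, the ideals are equal.

Two ideals are equal iff their reduced Gröbner bases coincide (the reduced basis is unique for a fixed ordering).
Buchberger on the first generating set:
f_1 = 4y + 4, LT = y.
f_2 = 10xz - 3y² - y - z + 2, LT = xz.

The S-polynomials (S(f_1,f_2)) all reduce to 0 modulo the current basis, so we have a Gröbner basis.
Inter-reduce: drop elements whose leading term is divisible by another's, tail-reduce, and make monic.
Reduced Gröbner basis: {xz - 1/10z, y + 1}.

Buchberger on the second generating set:
h_1 = 10xz - 3y² - 9y - z - 6, LT = xz.
h_2 = 50xz - 15y² - 25y - 5z - 10, LT = xz.

S(h_1,h_2): lcm = xz. S = -⅖y - ⅖.
  reduce S modulo (h_1, h_2):
  remainder -⅖y - ⅖ ≠ 0; add k_3 = -⅖y - ⅖ to the basis.

The other S-polynomials (S(h_1,k_3), S(h_2,k_3)) all reduce to 0 modulo the current basis, so we have a Gröbner basis.
Inter-reduce: drop elements whose leading term is divisible by another's, tail-reduce, and make monic.
Reduced Gröbner basis: {xz - 1/10z, y + 1}.

The two bases agree; hence the ideals are identical.
The same test decides containment: I ⊆ J iff every generator of I reduces to 0 modulo a Gröbner basis of J.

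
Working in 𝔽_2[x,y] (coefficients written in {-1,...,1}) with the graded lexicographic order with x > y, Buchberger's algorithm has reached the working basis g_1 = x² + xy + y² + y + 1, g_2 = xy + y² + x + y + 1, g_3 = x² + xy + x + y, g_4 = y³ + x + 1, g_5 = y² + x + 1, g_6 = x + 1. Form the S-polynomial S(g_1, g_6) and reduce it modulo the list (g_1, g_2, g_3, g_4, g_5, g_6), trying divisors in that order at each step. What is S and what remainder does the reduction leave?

lcm(LM(g_1), LM(g_6)) = x².
S = (lcm/LT(g_1))·g_1 − (lcm/LT(g_6))·g_6 = xy + y² + x + y + 1.
Reduce S modulo (g_1, g_2, g_3, g_4, g_5, g_6) in that order:
  leading term xy: subtract (1)·g_2 from xy + y² + x + y + 1 → 0
The remainder is 0, so this S-polynomial contributes no new basis element.

S(g_1, g_6) = xy + y² + x + y + 1; remainder on division = 0.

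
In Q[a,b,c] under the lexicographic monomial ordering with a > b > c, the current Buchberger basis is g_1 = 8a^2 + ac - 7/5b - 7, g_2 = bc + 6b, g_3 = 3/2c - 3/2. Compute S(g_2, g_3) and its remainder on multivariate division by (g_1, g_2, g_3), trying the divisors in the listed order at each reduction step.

S(g_2, g_3) = 7b; remainder on division = 7b.

lcm(LM(g_2), LM(g_3)) = bc.
S = (lcm/LT(g_2))·g_2 − (lcm/LT(g_3))·g_3 = 7b.
Reduce S modulo (g_1, g_2, g_3) in that order:
  leading term b: no divisor's leading term divides it; move 7b to the remainder.
The remainder 7b is nonzero, so it would be added as the next basis element.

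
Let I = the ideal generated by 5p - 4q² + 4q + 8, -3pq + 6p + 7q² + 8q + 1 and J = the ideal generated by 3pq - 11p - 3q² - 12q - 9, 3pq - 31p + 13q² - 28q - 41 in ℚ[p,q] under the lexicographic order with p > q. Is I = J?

Yes, the ideals are equal.

For a fixed monomial order, each ideal has a unique reduced Gröbner basis; comparing bases decides equality.
Buchberger on the first generating set:
f_1 = 5p - 4q² + 4q + 8, LT = p.
f_2 = -3pq + 6p + 7q² + 8q + 1, LT = pq.

S(f_1,f_2): lcm = pq. S = 2p - ⅘q³ + 47/15q² + 64/15q + ⅓.
  leading term p: subtract (⅖)·f_1 from 2p - ⅘q³ + 47/15q² + 64/15q + ⅓ → -⅘q³ + 71/15q² + 8/3q - 43/15
  leading term q³: no divisor's leading term divides it; move -⅘q³ to the remainder.
  leading term q²: no divisor's leading term divides it; move 71/15q² to the remainder.
  leading term q: no divisor's leading term divides it; move 8/3q to the remainder.
  leading term 1: no divisor's leading term divides it; move -43/15 to the remainder.
  remainder -⅘q³ + 71/15q² + 8/3q - 43/15 ≠ 0; add g_3 = -⅘q³ + 71/15q² + 8/3q - 43/15 to the basis.

S(f_1,g_3): leading monomials are coprime, so the S-polynomial reduces to 0 (Buchberger's first criterion).
S(f_2,g_3): lcm = pq³. S = 47/12pq² + 10/3pq - 43/12p - 7/3q⁴ - 8/3q³ - ⅓q².
  leading term pq²: subtract (47/60q²)·f_1 from 47/12pq² + 10/3pq - 43/12p - 7/3q⁴ - 8/3q³ - ⅓q² → 10/3pq - 43/12p + ⅘q⁴ - 29/5q³ - 33/5q²
  leading term pq: subtract (⅔q)·f_1 from 10/3pq - 43/12p + ⅘q⁴ - 29/5q³ - 33/5q² → -43/12p + ⅘q⁴ - 47/15q³ - 139/15q² - 16/3q
  leading term p: subtract (-43/60)·f_1 from -43/12p + ⅘q⁴ - 47/15q³ - 139/15q² - 16/3q → ⅘q⁴ - 47/15q³ - 182/15q² - 37/15q + 86/15
  leading term q⁴: subtract (-q)·g_3 from ⅘q⁴ - 47/15q³ - 182/15q² - 37/15q + 86/15 → 8/5q³ - 142/15q² - 16/3q + 86/15
  leading term q³: subtract (-2)·g_3 from 8/5q³ - 142/15q² - 16/3q + 86/15 → 0
  remainder 0.

Every S-polynomial of the final basis reduces to 0, so we have a Gröbner basis.
Inter-reduce: drop elements whose leading term is divisible by another's, tail-reduce, and make monic.
Reduced Gröbner basis: {p - ⅘q² + ⅘q + 8/5, q³ - 71/12q² - 10/3q + 43/12}.

Buchberger on the second generating set:
h_1 = 3pq - 11p - 3q² - 12q - 9, LT = pq.
h_2 = 3pq - 31p + 13q² - 28q - 41, LT = pq.

S(h_1,h_2): lcm = pq. S = 20/3p - 16/3q² + 16/3q + 32/3.
  leading term p: no divisor's leading term divides it; move 20/3p to the remainder.
  leading term q²: no divisor's leading term divides it; move -16/3q² to the remainder.
  leading term q: no divisor's leading term divides it; move 16/3q to the remainder.
  leading term 1: no divisor's leading term divides it; move 32/3 to the remainder.
  remainder 20/3p - 16/3q² + 16/3q + 32/3 ≠ 0; add k_3 = 20/3p - 16/3q² + 16/3q + 32/3 to the basis.

S(h_1,k_3): lcm = pq. S = -11/3p + ⅘q³ - 9/5q² - 28/5q - 3.
  leading term p: subtract (-11/20)·k_3 from -11/3p + ⅘q³ - 9/5q² - 28/5q - 3 → ⅘q³ - 71/15q² - 8/3q + 43/15
  leading term q³: no divisor's leading term divides it; move ⅘q³ to the remainder.
  leading term q²: no divisor's leading term divides it; move -71/15q² to the remainder.
  leading term q: no divisor's leading term divides it; move -8/3q to the remainder.
  leading term 1: no divisor's leading term divides it; move 43/15 to the remainder.
  remainder ⅘q³ - 71/15q² - 8/3q + 43/15 ≠ 0; add k_4 = ⅘q³ - 71/15q² - 8/3q + 43/15 to the basis.

S(h_2,k_3): lcm = pq. S = -31/3p + ⅘q³ + 53/15q² - 164/15q - 41/3.
  leading term p: subtract (-31/20)·k_3 from -31/3p + ⅘q³ + 53/15q² - 164/15q - 41/3 → ⅘q³ - 71/15q² - 8/3q + 43/15
  leading term q³: subtract (1)·k_4 from ⅘q³ - 71/15q² - 8/3q + 43/15 → 0
  remainder 0.

S(h_1,k_4): lcm = pq³. S = 9/4pq² + 10/3pq - 43/12p - q⁴ - 4q³ - 3q².
  leading term pq²: subtract (¾q)·h_1 from 9/4pq² + 10/3pq - 43/12p - q⁴ - 4q³ - 3q² → 139/12pq - 43/12p - q⁴ - 7/4q³ + 6q² + 27/4q
  leading term pq: subtract (139/36)·h_1 from 139/12pq - 43/12p - q⁴ - 7/4q³ + 6q² + 27/4q → 350/9p - q⁴ - 7/4q³ + 211/12q² + 637/12q + 139/4
  leading term p: subtract (35/6)·k_3 from 350/9p - q⁴ - 7/4q³ + 211/12q² + 637/12q + 139/4 → -q⁴ - 7/4q³ + 1753/36q² + 791/36q - 989/36
  leading term q⁴: subtract (-5/4q)·k_4 from -q⁴ - 7/4q³ + 1753/36q² + 791/36q - 989/36 → -23/3q³ + 1633/36q² + 230/9q - 989/36
  leading term q³: subtract (-115/12)·k_4 from -23/3q³ + 1633/36q² + 230/9q - 989/36 → 0
  remainder 0.

S(h_2,k_4): lcm = pq³. S = -53/12pq² + 10/3pq - 43/12p + 13/3q⁴ - 28/3q³ - 41/3q².
  leading term pq²: subtract (-53/36q)·h_1 from -53/12pq² + 10/3pq - 43/12p + 13/3q⁴ - 28/3q³ - 41/3q² → -463/36pq - 43/12p + 13/3q⁴ - 55/4q³ - 94/3q² - 53/4q
  leading term pq: subtract (-463/108)·h_1 from -463/36pq - 43/12p + 13/3q⁴ - 55/4q³ - 94/3q² - 53/4q → -1370/27p + 13/3q⁴ - 55/4q³ - 1591/36q² - 2329/36q - 463/12
  leading term p: subtract (-137/18)·k_3 from -1370/27p + 13/3q⁴ - 55/4q³ - 1591/36q² - 2329/36q - 463/12 → 13/3q⁴ - 55/4q³ - 9157/108q² - 2603/108q + 4601/108
  leading term q⁴: subtract (65/12q)·k_4 from 13/3q⁴ - 55/4q³ - 9157/108q² - 2603/108q + 4601/108 → 107/9q³ - 7597/108q² - 1070/27q + 4601/108
  leading term q³: subtract (535/36)·k_4 from 107/9q³ - 7597/108q² - 1070/27q + 4601/108 → 0
  remainder 0.

S(k_3,k_4): leading monomials are coprime, so the S-polynomial reduces to 0 (Buchberger's first criterion).
Every S-polynomial of the final basis reduces to 0, so we have a Gröbner basis.
Inter-reduce: drop elements whose leading term is divisible by another's, tail-reduce, and make monic.
Reduced Gröbner basis: {p - ⅘q² + ⅘q + 8/5, q³ - 71/12q² - 10/3q + 43/12}.

Same reduced basis, so the two generating sets span the same ideal.
The same test decides containment: I ⊆ J iff every generator of I reduces to 0 modulo a Gröbner basis of J.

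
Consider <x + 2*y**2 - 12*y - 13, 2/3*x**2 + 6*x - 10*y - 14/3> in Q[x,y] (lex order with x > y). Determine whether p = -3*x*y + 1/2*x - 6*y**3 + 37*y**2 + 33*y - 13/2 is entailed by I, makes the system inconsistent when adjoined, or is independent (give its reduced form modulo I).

First compute the reduced Gröbner basis of I by Buchberger's algorithm.
f_1 = x + 2*y**2 - 12*y - 13, LT = x.
f_2 = 2/3*x**2 + 6*x - 10*y - 14/3, LT = x**2.

S(f_1,f_2): lcm = x**2. S = 2*x*y**2 - 12*x*y - 22*x + 15*y + 7.
  reduce S modulo (f_1, f_2):
  remainder -4*y**4 + 48*y**3 - 74*y**2 - 405*y - 279 ≠ 0; add h_3 = -4*y**4 + 48*y**3 - 74*y**2 - 405*y - 279 to the basis.

The other S-polynomials (S(f_1,h_3), S(f_2,h_3)) all reduce to 0 modulo the current basis, so we have a Gröbner basis.
Inter-reduce: drop elements whose leading term is divisible by another's, tail-reduce, and make monic.
Reduced Gröbner basis: {x + 2*y**2 - 12*y - 13, y**4 - 12*y**3 + 37/2*y**2 + 405/4*y + 279/4}.
Label its elements g_1 = x + 2*y**2 - 12*y - 13, g_2 = y**4 - 12*y**3 + 37/2*y**2 + 405/4*y + 279/4.

Reduce p = -3*x*y + 1/2*x - 6*y**3 + 37*y**2 + 33*y - 13/2 modulo G:
  leading term x*y: subtract (-3*y)·g_1 from -3*x*y + 1/2*x - 6*y**3 + 37*y**2 + 33*y - 13/2 → 1/2*x + y**2 - 6*y - 13/2
  leading term x: subtract (1/2)·g_1 from 1/2*x + y**2 - 6*y - 13/2 → 0
  normal form = 0.
Since the normal form is 0, p ∈ I.

The remainder on division by a Gröbner basis is unique — it is the normal form.

-3*x*y + 1/2*x - 6*y**3 + 37*y**2 + 33*y - 13/2 lies in I (it reduces to 0).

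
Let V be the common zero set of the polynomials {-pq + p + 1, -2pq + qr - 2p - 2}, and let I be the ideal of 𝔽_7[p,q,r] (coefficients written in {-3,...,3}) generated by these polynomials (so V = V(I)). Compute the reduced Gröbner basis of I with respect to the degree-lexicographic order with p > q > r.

f_1 = -pq + p + 1, LT = pq.
f_2 = -2pq + qr - 2p - 2, LT = pq.

S(f_1,f_2): lcm = pq. S = -3qr - 2p - 2.
  leading term qr: no divisor's leading term divides it; move -3qr to the remainder.
  leading term p: no divisor's leading term divides it; move -2p to the remainder.
  leading term 1: no divisor's leading term divides it; move -2 to the remainder.
  remainder -3qr - 2p - 2 ≠ 0; add g_3 = -3qr - 2p - 2 to the basis.

S(f_1,g_3): lcm = pqr. S = -3p² - pr - 3p - r.
  leading term p²: no divisor's leading term divides it; move -3p² to the remainder.
  leading term pr: no divisor's leading term divides it; move -pr to the remainder.
  leading term p: no divisor's leading term divides it; move -3p to the remainder.
  leading term r: no divisor's leading term divides it; move -r to the remainder.
  remainder -3p² - pr - 3p - r ≠ 0; add g_4 = -3p² - pr - 3p - r to the basis.

S(f_2,g_3): lcm = pqr. S = 3qr² - 3p² + pr - 3p + r.
  leading term qr²: subtract (-r)·g_3 from 3qr² - 3p² + pr - 3p + r → -3p² - pr - 3p - r
  leading term p²: subtract (1)·g_4 from -3p² - pr - 3p - r → 0
  remainder 0.

S(f_1,g_4): lcm = p²q. S = 2pqr - p² - pq + 2qr - p.
  leading term pqr: subtract (-2r)·f_1 from 2pqr - p² - pq + 2qr - p → -p² - pq + 2pr + 2qr - p + 2r
  leading term p²: subtract (-2)·g_4 from -p² - pq + 2pr + 2qr - p + 2r → -pq + 2qr
  leading term pq: subtract (1)·f_1 from -pq + 2qr → 2qr - p - 1
  leading term qr: subtract (-3)·g_3 from 2qr - p - 1 → 0
  remainder 0.

S(f_2,g_4): lcm = p²q. S = -2pqr + p² - pq + 2qr + p.
  leading term pqr: subtract (2r)·f_1 from -2pqr + p² - pq + 2qr + p → p² - pq - 2pr + 2qr + p - 2r
  leading term p²: subtract (2)·g_4 from p² - pq - 2pr + 2qr + p - 2r → -pq + 2qr
  leading term pq: subtract (1)·f_1 from -pq + 2qr → 2qr - p - 1
  leading term qr: subtract (-3)·g_3 from 2qr - p - 1 → 0
  remainder 0.

S(g_3,g_4): leading monomials are coprime, so the S-polynomial reduces to 0 (Buchberger's first criterion).
Every S-polynomial of the final basis reduces to 0, so we have a Gröbner basis.
Inter-reduce: drop elements whose leading term is divisible by another's, tail-reduce, and make monic.

G = {p² - 2pr + p - 2r, pq - p - 1, qr + 3p + 3}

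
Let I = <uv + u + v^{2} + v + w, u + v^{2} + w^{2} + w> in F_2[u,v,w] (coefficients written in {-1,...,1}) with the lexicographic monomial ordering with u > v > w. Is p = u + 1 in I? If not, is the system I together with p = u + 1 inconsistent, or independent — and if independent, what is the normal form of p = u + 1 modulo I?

u + 1 is independent of I; its normal form modulo I is v^{2} + w^{2} + w + 1.

First compute the reduced Gröbner basis of I by Buchberger's algorithm.
f_1 = uv + u + v^{2} + v + w, LT = uv.
f_2 = u + v^{2} + w^{2} + w, LT = u.

S(f_1,f_2): lcm = uv. S = u + v^{3} + v^{2} + vw^{2} + vw + v + w.
  leading term u: subtract (1)·f_2 from u + v^{3} + v^{2} + vw^{2} + vw + v + w → v^{3} + vw^{2} + vw + v + w^{2}
  leading term v^{3}: no divisor's leading term divides it; move v^{3} to the remainder.
  leading term vw^{2}: no divisor's leading term divides it; move vw^{2} to the remainder.
  leading term vw: no divisor's leading term divides it; move vw to the remainder.
  leading term v: no divisor's leading term divides it; move v to the remainder.
  leading term w^{2}: no divisor's leading term divides it; move w^{2} to the remainder.
  remainder v^{3} + vw^{2} + vw + v + w^{2} ≠ 0; add h_3 = v^{3} + vw^{2} + vw + v + w^{2} to the basis.

The other S-polynomials (S(f_1,h_3), S(f_2,h_3)) all reduce to 0 modulo the current basis, so we have a Gröbner basis.
Inter-reduce: drop elements whose leading term is divisible by another's, tail-reduce, and make monic.
Reduced Gröbner basis: {u + v^{2} + w^{2} + w, v^{3} + vw^{2} + vw + v + w^{2}}.
Label its elements g_1 = u + v^{2} + w^{2} + w, g_2 = v^{3} + vw^{2} + vw + v + w^{2}.

Reduce p = u + 1 modulo G:
  leading term u: subtract (1)·g_1 from u + 1 → v^{2} + w^{2} + w + 1
  leading term v^{2}: no divisor's leading term divides it; move v^{2} to the remainder.
  leading term w^{2}: no divisor's leading term divides it; move w^{2} to the remainder.
  leading term w: no divisor's leading term divides it; move w to the remainder.
  leading term 1: no divisor's leading term divides it; move 1 to the remainder.
  normal form = v^{2} + w^{2} + w + 1.
The normal form is nonzero, so p ∉ I. Since p minus its normal form lies in I, I + (p) = I + (r) where r = v^{2} + w^{2} + w + 1; decide whether this ideal is the whole ring.
Run Buchberger on G together with r (pairs among the g_i already reduce to 0 since G is a Gröbner basis):
g_1 = u + v^{2} + w^{2} + w, LT = u.
g_2 = v^{3} + vw^{2} + vw + v + w^{2}, LT = v^{3}.
r = v^{2} + w^{2} + w + 1, LT = v^{2}.

S(g_2,r): lcm = v^{3}. S = w^{2}.
  leading term w^{2}: no divisor's leading term divides it; move w^{2} to the remainder.
  remainder w^{2} ≠ 0; add m_4 = w^{2} to the basis.

The other S-polynomials (S(g_1,g_2), S(g_1,r), S(g_1,m_4), S(g_2,m_4), S(r,m_4)) all reduce to 0 modulo the current basis, so we have a Gröbner basis.
Inter-reduce: drop elements whose leading term is divisible by another's, tail-reduce, and make monic.
Reduced Gröbner basis: {u + 1, v^{2} + w + 1, w^{2}}.
The reduced Gröbner basis of I + (p) is {u + 1, v^{2} + w + 1, w^{2}} ≠ {1}, a proper ideal, so the enlarged system stays consistent: p is independent of I, with normal form v^{2} + w^{2} + w + 1.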